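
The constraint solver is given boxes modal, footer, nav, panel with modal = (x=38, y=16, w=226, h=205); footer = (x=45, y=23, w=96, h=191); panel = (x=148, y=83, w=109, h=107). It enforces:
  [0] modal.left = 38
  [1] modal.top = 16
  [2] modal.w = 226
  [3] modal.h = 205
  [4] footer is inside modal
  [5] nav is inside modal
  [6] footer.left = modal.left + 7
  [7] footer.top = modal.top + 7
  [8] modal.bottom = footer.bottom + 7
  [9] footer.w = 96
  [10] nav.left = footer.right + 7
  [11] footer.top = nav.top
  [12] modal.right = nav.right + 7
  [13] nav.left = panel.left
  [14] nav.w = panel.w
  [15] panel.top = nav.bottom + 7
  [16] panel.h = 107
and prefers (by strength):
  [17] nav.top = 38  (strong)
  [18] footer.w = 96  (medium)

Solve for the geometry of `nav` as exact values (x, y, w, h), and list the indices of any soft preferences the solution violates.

nav = (x=148, y=23, w=109, h=53)
violated soft preferences: 17

1. nav.x = 148  [nav.left = footer.right + 7]
2. nav.y = 23  [footer.top = nav.top]
3. nav.w = 109  [modal.right = nav.right + 7]
4. nav.h = 53  [panel.top = nav.bottom + 7]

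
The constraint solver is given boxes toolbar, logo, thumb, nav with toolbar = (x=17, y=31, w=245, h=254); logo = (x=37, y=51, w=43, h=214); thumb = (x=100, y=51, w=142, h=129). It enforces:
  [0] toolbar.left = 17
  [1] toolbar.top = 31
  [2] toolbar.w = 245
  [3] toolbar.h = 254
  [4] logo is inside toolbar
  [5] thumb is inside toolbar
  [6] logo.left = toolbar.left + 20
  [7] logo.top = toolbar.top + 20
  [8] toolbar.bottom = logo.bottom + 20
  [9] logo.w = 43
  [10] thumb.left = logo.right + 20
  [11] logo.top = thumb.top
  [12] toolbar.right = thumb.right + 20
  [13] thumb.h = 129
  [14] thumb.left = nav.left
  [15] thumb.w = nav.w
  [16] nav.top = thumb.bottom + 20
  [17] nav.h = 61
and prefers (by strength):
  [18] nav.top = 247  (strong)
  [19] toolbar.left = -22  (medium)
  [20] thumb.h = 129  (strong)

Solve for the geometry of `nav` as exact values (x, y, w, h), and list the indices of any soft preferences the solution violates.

nav = (x=100, y=200, w=142, h=61)
violated soft preferences: 18, 19

1. nav.x = 100  [thumb.left = nav.left]
2. nav.w = 142  [thumb.w = nav.w]
3. nav.y = 200  [nav.top = thumb.bottom + 20]
4. nav.h = 61  [nav.h = 61]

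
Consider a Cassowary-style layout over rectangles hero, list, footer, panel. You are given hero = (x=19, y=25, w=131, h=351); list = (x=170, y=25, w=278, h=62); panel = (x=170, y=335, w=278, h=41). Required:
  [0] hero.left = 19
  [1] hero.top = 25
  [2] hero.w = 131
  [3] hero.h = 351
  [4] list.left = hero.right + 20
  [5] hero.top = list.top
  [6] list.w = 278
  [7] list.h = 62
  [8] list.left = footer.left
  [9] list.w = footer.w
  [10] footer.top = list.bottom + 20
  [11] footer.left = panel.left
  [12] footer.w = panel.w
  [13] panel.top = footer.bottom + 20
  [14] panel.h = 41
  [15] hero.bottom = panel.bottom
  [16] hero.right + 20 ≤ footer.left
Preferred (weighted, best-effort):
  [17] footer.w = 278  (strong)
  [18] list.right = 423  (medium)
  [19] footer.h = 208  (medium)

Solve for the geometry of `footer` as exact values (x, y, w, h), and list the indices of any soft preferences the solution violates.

footer = (x=170, y=107, w=278, h=208)
violated soft preferences: 18

1. footer.x = 170  [list.left = footer.left]
2. footer.w = 278  [list.w = footer.w]
3. footer.y = 107  [footer.top = list.bottom + 20]
4. footer.h = 208  [panel.top = footer.bottom + 20]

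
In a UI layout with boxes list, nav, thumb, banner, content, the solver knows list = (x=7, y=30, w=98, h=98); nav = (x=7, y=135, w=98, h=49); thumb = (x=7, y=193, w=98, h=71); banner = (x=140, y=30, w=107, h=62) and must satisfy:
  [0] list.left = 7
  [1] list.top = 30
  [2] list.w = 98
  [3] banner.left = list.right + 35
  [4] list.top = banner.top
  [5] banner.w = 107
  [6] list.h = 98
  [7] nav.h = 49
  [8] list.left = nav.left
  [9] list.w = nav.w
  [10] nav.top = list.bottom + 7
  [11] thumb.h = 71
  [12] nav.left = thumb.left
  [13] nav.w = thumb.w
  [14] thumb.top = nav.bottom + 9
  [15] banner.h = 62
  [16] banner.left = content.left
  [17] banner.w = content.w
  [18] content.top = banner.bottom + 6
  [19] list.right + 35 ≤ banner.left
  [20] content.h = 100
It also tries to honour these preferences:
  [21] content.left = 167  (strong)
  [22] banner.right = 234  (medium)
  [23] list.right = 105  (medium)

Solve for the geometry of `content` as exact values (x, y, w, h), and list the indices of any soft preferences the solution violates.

content = (x=140, y=98, w=107, h=100)
violated soft preferences: 21, 22

1. content.x = 140  [banner.left = content.left]
2. content.w = 107  [banner.w = content.w]
3. content.y = 98  [content.top = banner.bottom + 6]
4. content.h = 100  [content.h = 100]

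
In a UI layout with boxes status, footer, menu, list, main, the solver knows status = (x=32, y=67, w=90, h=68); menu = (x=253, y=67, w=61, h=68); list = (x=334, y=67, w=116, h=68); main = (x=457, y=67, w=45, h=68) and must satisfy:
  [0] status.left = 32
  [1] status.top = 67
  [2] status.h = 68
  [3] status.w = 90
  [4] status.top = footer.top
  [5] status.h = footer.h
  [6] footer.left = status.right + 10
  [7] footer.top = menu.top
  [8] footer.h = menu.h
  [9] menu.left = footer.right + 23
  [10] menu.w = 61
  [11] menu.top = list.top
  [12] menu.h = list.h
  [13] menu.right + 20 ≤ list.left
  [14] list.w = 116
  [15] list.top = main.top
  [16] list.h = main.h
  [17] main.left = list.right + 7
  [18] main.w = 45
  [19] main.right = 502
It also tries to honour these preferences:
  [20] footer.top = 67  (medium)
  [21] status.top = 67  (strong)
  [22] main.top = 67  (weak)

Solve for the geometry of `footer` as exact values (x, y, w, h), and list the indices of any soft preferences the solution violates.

footer = (x=132, y=67, w=98, h=68)
violated soft preferences: none

1. footer.y = 67  [status.top = footer.top]
2. footer.h = 68  [status.h = footer.h]
3. footer.x = 132  [footer.left = status.right + 10]
4. footer.w = 98  [menu.left = footer.right + 23]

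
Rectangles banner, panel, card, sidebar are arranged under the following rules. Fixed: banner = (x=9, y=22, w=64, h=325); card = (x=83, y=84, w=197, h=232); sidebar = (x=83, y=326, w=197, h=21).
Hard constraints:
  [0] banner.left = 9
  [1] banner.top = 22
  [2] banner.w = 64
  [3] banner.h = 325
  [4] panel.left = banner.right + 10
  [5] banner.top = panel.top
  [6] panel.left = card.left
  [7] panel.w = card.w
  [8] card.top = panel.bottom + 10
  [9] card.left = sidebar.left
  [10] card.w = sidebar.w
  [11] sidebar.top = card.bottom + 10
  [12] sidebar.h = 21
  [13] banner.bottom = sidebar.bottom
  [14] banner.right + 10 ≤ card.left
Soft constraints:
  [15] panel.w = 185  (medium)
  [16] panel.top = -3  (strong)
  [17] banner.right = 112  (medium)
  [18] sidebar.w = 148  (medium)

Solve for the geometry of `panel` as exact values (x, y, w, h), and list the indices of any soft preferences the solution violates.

1. panel.x = 83  [panel.left = banner.right + 10]
2. panel.y = 22  [banner.top = panel.top]
3. panel.w = 197  [panel.w = card.w]
4. panel.h = 52  [card.top = panel.bottom + 10]

panel = (x=83, y=22, w=197, h=52)
violated soft preferences: 15, 16, 17, 18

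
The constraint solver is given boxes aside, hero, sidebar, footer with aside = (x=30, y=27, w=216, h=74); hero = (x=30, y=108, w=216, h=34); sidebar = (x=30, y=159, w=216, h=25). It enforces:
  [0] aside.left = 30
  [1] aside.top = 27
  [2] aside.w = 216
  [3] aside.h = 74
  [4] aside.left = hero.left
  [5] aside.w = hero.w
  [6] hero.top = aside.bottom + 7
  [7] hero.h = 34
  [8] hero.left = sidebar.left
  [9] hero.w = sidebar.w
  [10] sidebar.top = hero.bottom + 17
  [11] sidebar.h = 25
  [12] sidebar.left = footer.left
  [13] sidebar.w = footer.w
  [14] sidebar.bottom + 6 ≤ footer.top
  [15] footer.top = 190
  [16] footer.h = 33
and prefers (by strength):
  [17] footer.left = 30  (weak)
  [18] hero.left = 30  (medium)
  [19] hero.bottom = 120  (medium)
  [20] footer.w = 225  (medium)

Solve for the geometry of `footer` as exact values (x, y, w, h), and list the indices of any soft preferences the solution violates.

footer = (x=30, y=190, w=216, h=33)
violated soft preferences: 19, 20

1. footer.x = 30  [sidebar.left = footer.left]
2. footer.w = 216  [sidebar.w = footer.w]
3. footer.y = 190  [footer.top = 190]
4. footer.h = 33  [footer.h = 33]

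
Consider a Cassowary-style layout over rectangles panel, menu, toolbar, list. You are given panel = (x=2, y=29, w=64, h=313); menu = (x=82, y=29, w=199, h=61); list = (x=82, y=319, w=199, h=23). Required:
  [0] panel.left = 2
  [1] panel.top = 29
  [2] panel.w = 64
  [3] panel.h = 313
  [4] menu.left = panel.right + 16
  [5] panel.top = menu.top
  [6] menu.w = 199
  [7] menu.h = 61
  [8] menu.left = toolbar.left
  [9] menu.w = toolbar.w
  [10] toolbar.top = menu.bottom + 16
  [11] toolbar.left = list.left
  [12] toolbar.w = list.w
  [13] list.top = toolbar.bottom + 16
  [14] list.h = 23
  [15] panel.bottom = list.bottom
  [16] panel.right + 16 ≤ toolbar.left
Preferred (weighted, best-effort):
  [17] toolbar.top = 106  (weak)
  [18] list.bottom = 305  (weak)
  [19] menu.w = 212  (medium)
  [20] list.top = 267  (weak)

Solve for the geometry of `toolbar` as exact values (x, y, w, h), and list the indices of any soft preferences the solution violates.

1. toolbar.x = 82  [menu.left = toolbar.left]
2. toolbar.w = 199  [menu.w = toolbar.w]
3. toolbar.y = 106  [toolbar.top = menu.bottom + 16]
4. toolbar.h = 197  [list.top = toolbar.bottom + 16]

toolbar = (x=82, y=106, w=199, h=197)
violated soft preferences: 18, 19, 20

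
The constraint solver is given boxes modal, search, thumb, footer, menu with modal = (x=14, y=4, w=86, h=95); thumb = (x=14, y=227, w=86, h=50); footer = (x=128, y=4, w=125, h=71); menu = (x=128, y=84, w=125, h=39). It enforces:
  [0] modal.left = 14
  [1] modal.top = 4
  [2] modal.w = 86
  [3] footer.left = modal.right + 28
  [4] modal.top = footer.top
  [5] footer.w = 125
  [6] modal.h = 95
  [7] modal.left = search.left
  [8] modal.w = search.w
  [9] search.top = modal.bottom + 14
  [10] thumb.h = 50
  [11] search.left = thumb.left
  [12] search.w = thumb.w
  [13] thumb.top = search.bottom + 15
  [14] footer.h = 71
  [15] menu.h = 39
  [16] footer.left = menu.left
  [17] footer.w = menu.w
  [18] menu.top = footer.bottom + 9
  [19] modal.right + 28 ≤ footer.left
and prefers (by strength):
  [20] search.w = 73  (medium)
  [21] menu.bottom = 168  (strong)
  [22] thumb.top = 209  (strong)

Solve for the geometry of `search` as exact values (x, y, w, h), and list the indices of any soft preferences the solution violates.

search = (x=14, y=113, w=86, h=99)
violated soft preferences: 20, 21, 22

1. search.x = 14  [modal.left = search.left]
2. search.w = 86  [modal.w = search.w]
3. search.y = 113  [search.top = modal.bottom + 14]
4. search.h = 99  [thumb.top = search.bottom + 15]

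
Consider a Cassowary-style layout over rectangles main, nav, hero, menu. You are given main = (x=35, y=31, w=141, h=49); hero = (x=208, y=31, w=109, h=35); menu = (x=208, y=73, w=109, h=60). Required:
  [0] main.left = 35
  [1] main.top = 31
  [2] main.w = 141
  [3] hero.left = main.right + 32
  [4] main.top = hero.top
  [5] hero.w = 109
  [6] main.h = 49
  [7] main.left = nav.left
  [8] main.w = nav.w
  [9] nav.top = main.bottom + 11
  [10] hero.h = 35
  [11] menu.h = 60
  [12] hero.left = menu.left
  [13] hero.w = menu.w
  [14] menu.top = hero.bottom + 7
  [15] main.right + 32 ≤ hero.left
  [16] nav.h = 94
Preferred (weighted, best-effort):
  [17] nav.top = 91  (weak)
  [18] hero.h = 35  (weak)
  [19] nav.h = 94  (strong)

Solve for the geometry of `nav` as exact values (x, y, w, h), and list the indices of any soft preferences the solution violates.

nav = (x=35, y=91, w=141, h=94)
violated soft preferences: none

1. nav.x = 35  [main.left = nav.left]
2. nav.w = 141  [main.w = nav.w]
3. nav.y = 91  [nav.top = main.bottom + 11]
4. nav.h = 94  [nav.h = 94]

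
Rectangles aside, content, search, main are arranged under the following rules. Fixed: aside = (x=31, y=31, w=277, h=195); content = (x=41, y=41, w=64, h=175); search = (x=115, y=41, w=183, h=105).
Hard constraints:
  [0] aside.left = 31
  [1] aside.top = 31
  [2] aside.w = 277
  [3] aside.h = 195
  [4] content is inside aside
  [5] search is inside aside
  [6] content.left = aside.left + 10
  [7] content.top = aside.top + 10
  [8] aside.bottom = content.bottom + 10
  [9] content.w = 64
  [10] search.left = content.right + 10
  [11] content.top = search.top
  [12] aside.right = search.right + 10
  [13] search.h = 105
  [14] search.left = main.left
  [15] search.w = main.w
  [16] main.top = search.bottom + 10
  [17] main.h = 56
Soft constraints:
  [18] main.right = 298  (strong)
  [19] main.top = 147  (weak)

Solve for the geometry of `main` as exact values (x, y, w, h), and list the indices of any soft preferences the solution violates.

main = (x=115, y=156, w=183, h=56)
violated soft preferences: 19

1. main.x = 115  [search.left = main.left]
2. main.w = 183  [search.w = main.w]
3. main.y = 156  [main.top = search.bottom + 10]
4. main.h = 56  [main.h = 56]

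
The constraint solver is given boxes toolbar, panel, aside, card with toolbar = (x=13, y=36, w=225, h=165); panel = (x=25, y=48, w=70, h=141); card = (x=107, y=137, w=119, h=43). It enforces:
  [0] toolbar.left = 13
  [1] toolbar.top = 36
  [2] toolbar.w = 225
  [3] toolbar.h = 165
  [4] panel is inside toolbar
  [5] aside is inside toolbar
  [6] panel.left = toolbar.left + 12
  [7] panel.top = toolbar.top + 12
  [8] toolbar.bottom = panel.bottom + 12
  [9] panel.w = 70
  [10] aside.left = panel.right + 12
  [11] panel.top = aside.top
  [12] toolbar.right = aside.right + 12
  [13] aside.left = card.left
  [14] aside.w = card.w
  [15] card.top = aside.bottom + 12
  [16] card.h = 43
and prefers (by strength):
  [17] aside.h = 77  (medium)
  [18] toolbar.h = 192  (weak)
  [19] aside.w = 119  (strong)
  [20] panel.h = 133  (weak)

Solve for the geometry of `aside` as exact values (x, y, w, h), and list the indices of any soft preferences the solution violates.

aside = (x=107, y=48, w=119, h=77)
violated soft preferences: 18, 20

1. aside.x = 107  [aside.left = panel.right + 12]
2. aside.y = 48  [panel.top = aside.top]
3. aside.w = 119  [toolbar.right = aside.right + 12]
4. aside.h = 77  [card.top = aside.bottom + 12]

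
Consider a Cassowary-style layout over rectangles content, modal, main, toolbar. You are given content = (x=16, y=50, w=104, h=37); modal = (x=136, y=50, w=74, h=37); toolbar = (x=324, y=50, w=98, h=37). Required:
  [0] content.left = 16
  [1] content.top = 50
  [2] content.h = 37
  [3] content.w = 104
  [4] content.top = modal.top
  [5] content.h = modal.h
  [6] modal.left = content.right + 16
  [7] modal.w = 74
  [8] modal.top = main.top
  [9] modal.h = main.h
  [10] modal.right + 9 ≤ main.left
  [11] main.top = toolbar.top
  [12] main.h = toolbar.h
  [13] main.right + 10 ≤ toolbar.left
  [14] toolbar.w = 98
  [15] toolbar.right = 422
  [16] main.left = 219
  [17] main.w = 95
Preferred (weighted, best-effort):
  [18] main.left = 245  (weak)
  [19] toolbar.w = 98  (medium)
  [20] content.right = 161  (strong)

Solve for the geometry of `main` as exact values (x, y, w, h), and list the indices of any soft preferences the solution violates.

main = (x=219, y=50, w=95, h=37)
violated soft preferences: 18, 20

1. main.y = 50  [modal.top = main.top]
2. main.h = 37  [modal.h = main.h]
3. main.x = 219  [main.left = 219]
4. main.w = 95  [main.w = 95]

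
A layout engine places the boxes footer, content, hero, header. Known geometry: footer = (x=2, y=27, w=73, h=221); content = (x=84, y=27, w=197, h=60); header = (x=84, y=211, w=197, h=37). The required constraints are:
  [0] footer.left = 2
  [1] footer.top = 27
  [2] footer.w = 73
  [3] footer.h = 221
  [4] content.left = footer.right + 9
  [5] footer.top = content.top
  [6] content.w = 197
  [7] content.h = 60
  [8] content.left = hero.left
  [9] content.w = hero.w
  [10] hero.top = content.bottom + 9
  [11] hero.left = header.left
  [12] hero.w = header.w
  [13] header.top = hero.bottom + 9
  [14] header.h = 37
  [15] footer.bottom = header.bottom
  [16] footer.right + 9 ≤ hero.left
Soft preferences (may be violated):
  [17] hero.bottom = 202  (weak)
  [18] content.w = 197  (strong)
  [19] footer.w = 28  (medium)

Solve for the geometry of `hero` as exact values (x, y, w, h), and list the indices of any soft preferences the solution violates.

hero = (x=84, y=96, w=197, h=106)
violated soft preferences: 19

1. hero.x = 84  [content.left = hero.left]
2. hero.w = 197  [content.w = hero.w]
3. hero.y = 96  [hero.top = content.bottom + 9]
4. hero.h = 106  [header.top = hero.bottom + 9]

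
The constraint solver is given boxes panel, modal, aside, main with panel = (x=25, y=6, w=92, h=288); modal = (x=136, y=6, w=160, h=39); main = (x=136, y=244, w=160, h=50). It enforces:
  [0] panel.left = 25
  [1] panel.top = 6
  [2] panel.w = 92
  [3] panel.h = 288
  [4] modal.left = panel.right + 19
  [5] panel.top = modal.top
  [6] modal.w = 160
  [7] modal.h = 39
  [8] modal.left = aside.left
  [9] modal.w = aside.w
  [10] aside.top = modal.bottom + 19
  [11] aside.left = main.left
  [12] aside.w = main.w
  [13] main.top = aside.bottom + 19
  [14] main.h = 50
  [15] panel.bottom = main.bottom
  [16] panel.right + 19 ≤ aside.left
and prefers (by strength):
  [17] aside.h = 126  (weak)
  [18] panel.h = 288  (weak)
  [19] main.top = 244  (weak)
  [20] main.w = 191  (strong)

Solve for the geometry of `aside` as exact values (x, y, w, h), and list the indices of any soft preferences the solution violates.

aside = (x=136, y=64, w=160, h=161)
violated soft preferences: 17, 20

1. aside.x = 136  [modal.left = aside.left]
2. aside.w = 160  [modal.w = aside.w]
3. aside.y = 64  [aside.top = modal.bottom + 19]
4. aside.h = 161  [main.top = aside.bottom + 19]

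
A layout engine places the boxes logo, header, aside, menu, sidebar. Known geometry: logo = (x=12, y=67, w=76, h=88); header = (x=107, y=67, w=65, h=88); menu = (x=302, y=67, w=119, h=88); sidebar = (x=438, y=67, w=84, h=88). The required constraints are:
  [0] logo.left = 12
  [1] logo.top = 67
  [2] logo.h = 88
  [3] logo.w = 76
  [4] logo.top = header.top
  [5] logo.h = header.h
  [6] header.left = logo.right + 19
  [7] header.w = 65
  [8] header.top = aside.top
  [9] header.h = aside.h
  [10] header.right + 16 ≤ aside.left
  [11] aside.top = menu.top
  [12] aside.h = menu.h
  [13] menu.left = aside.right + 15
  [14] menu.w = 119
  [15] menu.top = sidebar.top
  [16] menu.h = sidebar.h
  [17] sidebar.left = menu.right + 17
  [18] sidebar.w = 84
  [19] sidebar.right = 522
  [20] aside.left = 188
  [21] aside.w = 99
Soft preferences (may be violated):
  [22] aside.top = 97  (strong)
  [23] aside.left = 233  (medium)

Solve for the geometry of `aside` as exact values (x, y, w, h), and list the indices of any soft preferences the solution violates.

aside = (x=188, y=67, w=99, h=88)
violated soft preferences: 22, 23

1. aside.y = 67  [header.top = aside.top]
2. aside.h = 88  [header.h = aside.h]
3. aside.x = 188  [aside.left = 188]
4. aside.w = 99  [aside.w = 99]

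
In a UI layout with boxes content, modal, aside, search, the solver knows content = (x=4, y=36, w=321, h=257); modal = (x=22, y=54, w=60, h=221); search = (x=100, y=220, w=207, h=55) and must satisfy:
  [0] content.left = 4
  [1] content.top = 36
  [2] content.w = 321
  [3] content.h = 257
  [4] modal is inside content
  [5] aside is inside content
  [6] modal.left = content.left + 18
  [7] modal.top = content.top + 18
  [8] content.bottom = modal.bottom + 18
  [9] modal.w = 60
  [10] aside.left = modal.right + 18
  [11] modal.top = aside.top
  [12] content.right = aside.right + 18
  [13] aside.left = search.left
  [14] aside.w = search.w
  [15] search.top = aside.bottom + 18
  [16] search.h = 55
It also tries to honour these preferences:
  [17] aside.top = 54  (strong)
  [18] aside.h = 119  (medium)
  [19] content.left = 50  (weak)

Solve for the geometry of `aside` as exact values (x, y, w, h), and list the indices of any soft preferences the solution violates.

aside = (x=100, y=54, w=207, h=148)
violated soft preferences: 18, 19

1. aside.x = 100  [aside.left = modal.right + 18]
2. aside.y = 54  [modal.top = aside.top]
3. aside.w = 207  [content.right = aside.right + 18]
4. aside.h = 148  [search.top = aside.bottom + 18]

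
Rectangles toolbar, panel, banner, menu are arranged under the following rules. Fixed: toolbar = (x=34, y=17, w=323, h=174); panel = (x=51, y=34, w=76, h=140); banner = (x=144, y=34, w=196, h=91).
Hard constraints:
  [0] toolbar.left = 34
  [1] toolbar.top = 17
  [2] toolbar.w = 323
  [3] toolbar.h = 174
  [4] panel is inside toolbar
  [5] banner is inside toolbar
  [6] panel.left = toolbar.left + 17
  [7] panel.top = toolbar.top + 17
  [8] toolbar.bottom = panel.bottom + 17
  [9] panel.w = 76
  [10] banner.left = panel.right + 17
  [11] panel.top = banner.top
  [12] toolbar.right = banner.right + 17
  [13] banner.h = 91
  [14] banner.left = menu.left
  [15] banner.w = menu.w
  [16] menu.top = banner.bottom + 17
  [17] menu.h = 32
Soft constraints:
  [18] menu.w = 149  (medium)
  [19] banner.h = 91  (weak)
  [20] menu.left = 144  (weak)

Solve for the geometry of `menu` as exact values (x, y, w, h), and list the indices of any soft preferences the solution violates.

1. menu.x = 144  [banner.left = menu.left]
2. menu.w = 196  [banner.w = menu.w]
3. menu.y = 142  [menu.top = banner.bottom + 17]
4. menu.h = 32  [menu.h = 32]

menu = (x=144, y=142, w=196, h=32)
violated soft preferences: 18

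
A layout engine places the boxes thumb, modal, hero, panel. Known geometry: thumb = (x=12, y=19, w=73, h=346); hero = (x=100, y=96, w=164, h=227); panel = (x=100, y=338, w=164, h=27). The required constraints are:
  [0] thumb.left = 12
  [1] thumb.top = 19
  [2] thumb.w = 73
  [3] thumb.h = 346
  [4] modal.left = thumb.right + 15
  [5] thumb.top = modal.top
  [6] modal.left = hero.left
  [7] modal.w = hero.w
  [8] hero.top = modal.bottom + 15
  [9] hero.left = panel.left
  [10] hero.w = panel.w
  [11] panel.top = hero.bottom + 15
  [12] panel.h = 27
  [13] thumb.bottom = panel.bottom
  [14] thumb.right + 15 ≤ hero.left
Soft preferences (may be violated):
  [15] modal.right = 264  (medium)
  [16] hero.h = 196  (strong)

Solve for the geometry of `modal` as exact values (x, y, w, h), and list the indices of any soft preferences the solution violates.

1. modal.x = 100  [modal.left = thumb.right + 15]
2. modal.y = 19  [thumb.top = modal.top]
3. modal.w = 164  [modal.w = hero.w]
4. modal.h = 62  [hero.top = modal.bottom + 15]

modal = (x=100, y=19, w=164, h=62)
violated soft preferences: 16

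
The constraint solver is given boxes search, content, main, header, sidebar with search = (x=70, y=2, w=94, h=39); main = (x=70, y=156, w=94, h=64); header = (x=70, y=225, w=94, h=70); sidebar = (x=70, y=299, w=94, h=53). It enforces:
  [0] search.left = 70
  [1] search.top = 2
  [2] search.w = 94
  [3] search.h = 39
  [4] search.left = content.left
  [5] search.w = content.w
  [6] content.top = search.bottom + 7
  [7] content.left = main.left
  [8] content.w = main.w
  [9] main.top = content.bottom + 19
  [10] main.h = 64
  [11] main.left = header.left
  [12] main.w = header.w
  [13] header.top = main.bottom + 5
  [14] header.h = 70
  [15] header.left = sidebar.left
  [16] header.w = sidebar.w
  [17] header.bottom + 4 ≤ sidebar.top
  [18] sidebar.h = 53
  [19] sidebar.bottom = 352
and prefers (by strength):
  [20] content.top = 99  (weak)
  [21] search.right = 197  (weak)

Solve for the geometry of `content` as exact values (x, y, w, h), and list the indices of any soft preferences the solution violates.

1. content.x = 70  [search.left = content.left]
2. content.w = 94  [search.w = content.w]
3. content.y = 48  [content.top = search.bottom + 7]
4. content.h = 89  [main.top = content.bottom + 19]

content = (x=70, y=48, w=94, h=89)
violated soft preferences: 20, 21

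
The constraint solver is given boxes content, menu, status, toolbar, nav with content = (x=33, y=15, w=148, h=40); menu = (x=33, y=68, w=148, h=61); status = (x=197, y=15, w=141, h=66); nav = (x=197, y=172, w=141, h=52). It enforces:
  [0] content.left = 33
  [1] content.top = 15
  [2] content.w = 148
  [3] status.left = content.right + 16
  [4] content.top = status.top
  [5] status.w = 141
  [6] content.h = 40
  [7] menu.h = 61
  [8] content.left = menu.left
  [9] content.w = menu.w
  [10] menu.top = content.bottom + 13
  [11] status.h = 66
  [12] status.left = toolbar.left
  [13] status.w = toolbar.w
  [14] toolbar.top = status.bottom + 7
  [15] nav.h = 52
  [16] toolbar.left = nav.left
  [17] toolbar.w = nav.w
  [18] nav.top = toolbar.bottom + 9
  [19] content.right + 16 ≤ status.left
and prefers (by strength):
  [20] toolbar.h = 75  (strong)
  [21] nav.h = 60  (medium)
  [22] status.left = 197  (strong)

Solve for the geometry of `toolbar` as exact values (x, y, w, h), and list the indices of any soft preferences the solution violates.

toolbar = (x=197, y=88, w=141, h=75)
violated soft preferences: 21

1. toolbar.x = 197  [status.left = toolbar.left]
2. toolbar.w = 141  [status.w = toolbar.w]
3. toolbar.y = 88  [toolbar.top = status.bottom + 7]
4. toolbar.h = 75  [nav.top = toolbar.bottom + 9]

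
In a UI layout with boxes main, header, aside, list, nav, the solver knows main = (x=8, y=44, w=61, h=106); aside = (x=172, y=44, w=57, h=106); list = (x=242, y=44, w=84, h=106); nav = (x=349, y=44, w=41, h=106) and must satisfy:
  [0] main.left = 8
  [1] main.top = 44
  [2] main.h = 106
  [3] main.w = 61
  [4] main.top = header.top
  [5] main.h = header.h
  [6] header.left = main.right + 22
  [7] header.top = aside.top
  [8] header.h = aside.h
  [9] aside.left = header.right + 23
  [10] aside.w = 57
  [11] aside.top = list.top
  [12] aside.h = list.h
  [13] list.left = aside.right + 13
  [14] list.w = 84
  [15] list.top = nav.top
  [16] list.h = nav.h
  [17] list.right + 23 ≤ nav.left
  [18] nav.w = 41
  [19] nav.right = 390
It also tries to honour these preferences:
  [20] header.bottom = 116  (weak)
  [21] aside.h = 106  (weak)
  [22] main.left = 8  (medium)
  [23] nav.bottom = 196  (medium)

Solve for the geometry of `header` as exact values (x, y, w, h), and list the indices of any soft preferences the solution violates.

1. header.y = 44  [main.top = header.top]
2. header.h = 106  [main.h = header.h]
3. header.x = 91  [header.left = main.right + 22]
4. header.w = 58  [aside.left = header.right + 23]

header = (x=91, y=44, w=58, h=106)
violated soft preferences: 20, 23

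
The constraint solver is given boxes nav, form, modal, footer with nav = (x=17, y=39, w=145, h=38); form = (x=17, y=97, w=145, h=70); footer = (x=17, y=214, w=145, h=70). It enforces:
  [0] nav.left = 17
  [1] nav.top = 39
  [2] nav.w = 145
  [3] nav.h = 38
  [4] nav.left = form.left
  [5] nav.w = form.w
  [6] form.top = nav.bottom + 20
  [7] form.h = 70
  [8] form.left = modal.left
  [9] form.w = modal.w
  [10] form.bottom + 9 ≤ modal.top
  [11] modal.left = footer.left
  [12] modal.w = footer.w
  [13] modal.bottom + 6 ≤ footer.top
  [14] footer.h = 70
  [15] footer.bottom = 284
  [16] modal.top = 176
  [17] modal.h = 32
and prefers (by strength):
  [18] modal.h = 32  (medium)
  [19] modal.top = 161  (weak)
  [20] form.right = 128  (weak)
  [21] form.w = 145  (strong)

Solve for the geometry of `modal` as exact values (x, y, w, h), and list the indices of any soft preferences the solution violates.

1. modal.x = 17  [form.left = modal.left]
2. modal.w = 145  [form.w = modal.w]
3. modal.y = 176  [modal.top = 176]
4. modal.h = 32  [modal.h = 32]

modal = (x=17, y=176, w=145, h=32)
violated soft preferences: 19, 20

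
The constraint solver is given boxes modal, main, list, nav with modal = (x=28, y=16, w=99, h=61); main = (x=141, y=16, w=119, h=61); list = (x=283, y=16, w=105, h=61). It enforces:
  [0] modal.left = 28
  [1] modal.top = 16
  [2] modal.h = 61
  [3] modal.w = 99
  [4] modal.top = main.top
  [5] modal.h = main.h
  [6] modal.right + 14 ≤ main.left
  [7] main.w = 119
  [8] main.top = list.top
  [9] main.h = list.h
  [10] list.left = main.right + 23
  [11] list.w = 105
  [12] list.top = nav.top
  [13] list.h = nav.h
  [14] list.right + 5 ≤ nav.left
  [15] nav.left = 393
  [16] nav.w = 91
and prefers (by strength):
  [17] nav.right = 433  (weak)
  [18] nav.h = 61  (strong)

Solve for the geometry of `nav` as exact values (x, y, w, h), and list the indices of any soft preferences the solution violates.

1. nav.y = 16  [list.top = nav.top]
2. nav.h = 61  [list.h = nav.h]
3. nav.x = 393  [nav.left = 393]
4. nav.w = 91  [nav.w = 91]

nav = (x=393, y=16, w=91, h=61)
violated soft preferences: 17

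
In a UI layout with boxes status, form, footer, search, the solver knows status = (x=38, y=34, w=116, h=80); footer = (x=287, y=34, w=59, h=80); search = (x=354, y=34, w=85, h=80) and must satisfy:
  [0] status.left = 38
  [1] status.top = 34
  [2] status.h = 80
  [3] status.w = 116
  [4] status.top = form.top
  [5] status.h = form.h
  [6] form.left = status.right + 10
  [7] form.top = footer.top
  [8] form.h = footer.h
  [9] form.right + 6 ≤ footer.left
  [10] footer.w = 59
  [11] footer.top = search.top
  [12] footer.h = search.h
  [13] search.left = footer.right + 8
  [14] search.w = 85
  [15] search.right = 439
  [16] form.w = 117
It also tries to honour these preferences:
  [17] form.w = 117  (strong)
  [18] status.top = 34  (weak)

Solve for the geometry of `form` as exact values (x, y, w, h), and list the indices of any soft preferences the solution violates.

form = (x=164, y=34, w=117, h=80)
violated soft preferences: none

1. form.y = 34  [status.top = form.top]
2. form.h = 80  [status.h = form.h]
3. form.x = 164  [form.left = status.right + 10]
4. form.w = 117  [form.w = 117]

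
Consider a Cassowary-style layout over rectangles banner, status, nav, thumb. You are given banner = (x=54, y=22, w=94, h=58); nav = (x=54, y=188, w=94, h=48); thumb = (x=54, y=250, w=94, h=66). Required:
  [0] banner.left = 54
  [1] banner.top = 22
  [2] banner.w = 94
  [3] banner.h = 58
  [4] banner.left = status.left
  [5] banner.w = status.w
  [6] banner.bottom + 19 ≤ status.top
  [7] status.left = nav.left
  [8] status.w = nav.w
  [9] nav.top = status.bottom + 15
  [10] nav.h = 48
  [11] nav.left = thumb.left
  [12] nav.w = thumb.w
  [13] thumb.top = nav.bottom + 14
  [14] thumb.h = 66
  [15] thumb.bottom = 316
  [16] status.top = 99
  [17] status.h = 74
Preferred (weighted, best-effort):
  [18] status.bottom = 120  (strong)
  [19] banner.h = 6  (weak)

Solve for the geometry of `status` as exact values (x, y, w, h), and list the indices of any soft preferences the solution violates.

status = (x=54, y=99, w=94, h=74)
violated soft preferences: 18, 19

1. status.x = 54  [banner.left = status.left]
2. status.w = 94  [banner.w = status.w]
3. status.y = 99  [status.top = 99]
4. status.h = 74  [status.h = 74]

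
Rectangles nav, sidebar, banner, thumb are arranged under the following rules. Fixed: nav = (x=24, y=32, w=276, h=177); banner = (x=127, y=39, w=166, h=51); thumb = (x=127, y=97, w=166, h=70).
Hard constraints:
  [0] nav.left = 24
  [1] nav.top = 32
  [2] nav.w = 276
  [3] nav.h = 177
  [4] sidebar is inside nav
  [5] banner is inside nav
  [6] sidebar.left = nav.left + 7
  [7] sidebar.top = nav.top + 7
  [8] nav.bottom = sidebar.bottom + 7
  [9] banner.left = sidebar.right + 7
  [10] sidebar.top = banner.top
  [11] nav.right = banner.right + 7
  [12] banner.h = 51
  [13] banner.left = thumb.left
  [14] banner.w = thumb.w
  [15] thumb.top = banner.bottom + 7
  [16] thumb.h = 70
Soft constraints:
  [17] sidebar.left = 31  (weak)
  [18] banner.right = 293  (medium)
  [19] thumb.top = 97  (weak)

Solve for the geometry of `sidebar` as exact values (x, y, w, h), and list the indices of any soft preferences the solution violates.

1. sidebar.x = 31  [sidebar.left = nav.left + 7]
2. sidebar.y = 39  [sidebar.top = nav.top + 7]
3. sidebar.h = 163  [nav.bottom = sidebar.bottom + 7]
4. sidebar.w = 89  [banner.left = sidebar.right + 7]

sidebar = (x=31, y=39, w=89, h=163)
violated soft preferences: none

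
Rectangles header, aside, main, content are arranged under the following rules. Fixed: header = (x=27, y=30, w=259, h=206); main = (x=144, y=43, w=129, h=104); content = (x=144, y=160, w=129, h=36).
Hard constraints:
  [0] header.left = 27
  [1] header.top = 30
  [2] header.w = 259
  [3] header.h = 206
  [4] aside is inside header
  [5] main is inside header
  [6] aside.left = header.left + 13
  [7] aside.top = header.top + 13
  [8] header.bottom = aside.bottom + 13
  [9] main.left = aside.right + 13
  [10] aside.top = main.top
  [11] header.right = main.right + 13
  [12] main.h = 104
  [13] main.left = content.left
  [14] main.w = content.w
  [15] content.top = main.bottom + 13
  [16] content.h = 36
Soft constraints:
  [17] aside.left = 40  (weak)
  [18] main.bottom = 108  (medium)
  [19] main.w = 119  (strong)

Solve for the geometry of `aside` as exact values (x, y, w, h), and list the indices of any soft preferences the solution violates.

aside = (x=40, y=43, w=91, h=180)
violated soft preferences: 18, 19

1. aside.x = 40  [aside.left = header.left + 13]
2. aside.y = 43  [aside.top = header.top + 13]
3. aside.h = 180  [header.bottom = aside.bottom + 13]
4. aside.w = 91  [main.left = aside.right + 13]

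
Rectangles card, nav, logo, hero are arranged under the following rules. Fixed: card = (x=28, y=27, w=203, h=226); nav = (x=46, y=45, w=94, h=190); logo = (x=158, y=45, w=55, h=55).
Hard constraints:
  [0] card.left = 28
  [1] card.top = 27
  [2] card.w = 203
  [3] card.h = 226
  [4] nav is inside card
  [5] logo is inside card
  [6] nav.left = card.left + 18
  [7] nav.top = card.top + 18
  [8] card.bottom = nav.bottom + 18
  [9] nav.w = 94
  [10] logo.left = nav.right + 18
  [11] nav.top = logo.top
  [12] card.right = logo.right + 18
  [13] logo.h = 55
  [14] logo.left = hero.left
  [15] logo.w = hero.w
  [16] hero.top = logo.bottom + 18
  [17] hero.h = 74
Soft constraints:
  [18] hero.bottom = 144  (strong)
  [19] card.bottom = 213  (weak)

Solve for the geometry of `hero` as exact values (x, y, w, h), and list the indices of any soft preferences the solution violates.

hero = (x=158, y=118, w=55, h=74)
violated soft preferences: 18, 19

1. hero.x = 158  [logo.left = hero.left]
2. hero.w = 55  [logo.w = hero.w]
3. hero.y = 118  [hero.top = logo.bottom + 18]
4. hero.h = 74  [hero.h = 74]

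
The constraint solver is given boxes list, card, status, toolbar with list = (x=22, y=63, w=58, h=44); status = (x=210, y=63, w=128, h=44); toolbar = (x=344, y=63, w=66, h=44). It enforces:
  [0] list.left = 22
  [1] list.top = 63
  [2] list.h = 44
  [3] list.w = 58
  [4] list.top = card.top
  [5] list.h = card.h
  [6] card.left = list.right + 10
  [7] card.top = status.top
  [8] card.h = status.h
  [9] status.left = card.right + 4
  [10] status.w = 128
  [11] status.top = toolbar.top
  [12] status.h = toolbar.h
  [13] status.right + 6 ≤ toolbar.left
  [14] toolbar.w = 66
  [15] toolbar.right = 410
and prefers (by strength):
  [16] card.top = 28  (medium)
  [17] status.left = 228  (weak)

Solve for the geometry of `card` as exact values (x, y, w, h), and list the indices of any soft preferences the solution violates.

card = (x=90, y=63, w=116, h=44)
violated soft preferences: 16, 17

1. card.y = 63  [list.top = card.top]
2. card.h = 44  [list.h = card.h]
3. card.x = 90  [card.left = list.right + 10]
4. card.w = 116  [status.left = card.right + 4]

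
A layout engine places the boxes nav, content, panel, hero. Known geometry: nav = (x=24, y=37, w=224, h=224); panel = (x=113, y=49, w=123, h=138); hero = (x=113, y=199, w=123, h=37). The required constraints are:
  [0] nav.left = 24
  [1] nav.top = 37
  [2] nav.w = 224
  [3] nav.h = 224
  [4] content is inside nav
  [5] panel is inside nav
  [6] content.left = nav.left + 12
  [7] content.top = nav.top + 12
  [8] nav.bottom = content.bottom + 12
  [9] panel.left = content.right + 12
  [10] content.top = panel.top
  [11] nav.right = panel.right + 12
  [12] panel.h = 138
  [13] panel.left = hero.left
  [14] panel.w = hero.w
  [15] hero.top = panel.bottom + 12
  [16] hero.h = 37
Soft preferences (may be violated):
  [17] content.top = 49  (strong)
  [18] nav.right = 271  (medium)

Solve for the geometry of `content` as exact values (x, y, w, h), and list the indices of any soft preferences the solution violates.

1. content.x = 36  [content.left = nav.left + 12]
2. content.y = 49  [content.top = nav.top + 12]
3. content.h = 200  [nav.bottom = content.bottom + 12]
4. content.w = 65  [panel.left = content.right + 12]

content = (x=36, y=49, w=65, h=200)
violated soft preferences: 18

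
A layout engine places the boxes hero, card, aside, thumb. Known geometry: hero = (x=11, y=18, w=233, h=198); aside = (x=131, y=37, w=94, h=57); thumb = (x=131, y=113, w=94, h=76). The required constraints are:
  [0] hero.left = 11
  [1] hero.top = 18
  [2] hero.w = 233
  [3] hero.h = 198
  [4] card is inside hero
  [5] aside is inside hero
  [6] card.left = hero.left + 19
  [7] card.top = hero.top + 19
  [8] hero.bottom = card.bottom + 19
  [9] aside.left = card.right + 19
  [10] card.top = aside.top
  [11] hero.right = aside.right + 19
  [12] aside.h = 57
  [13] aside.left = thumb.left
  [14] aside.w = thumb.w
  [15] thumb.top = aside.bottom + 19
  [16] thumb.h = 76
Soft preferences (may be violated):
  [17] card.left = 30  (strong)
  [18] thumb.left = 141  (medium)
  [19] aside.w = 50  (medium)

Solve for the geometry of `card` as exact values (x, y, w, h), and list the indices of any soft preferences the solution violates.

card = (x=30, y=37, w=82, h=160)
violated soft preferences: 18, 19

1. card.x = 30  [card.left = hero.left + 19]
2. card.y = 37  [card.top = hero.top + 19]
3. card.h = 160  [hero.bottom = card.bottom + 19]
4. card.w = 82  [aside.left = card.right + 19]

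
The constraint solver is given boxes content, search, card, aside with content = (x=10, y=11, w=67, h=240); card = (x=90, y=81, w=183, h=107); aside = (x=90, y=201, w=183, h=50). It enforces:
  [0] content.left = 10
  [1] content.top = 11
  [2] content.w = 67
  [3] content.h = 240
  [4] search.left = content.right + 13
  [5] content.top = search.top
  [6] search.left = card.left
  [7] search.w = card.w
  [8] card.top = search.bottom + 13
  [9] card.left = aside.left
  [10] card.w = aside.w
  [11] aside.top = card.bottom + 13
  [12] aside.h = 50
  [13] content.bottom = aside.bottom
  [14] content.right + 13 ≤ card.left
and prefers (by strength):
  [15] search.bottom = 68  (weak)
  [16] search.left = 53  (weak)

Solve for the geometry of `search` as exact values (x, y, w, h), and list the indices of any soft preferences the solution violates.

1. search.x = 90  [search.left = content.right + 13]
2. search.y = 11  [content.top = search.top]
3. search.w = 183  [search.w = card.w]
4. search.h = 57  [card.top = search.bottom + 13]

search = (x=90, y=11, w=183, h=57)
violated soft preferences: 16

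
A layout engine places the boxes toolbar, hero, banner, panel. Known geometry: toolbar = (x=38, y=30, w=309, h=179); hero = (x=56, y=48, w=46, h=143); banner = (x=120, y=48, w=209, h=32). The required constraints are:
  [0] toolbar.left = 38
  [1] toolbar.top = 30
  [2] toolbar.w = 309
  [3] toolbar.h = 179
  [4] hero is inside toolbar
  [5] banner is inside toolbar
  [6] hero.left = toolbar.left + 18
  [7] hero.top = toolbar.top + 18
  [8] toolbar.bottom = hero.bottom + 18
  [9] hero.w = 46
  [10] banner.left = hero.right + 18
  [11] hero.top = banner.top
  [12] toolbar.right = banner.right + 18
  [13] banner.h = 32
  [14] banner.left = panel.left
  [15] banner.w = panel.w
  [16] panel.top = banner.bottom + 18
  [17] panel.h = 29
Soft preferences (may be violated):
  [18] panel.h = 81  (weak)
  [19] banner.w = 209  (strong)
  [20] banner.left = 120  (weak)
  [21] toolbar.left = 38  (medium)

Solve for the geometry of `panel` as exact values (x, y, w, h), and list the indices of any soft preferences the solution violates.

panel = (x=120, y=98, w=209, h=29)
violated soft preferences: 18

1. panel.x = 120  [banner.left = panel.left]
2. panel.w = 209  [banner.w = panel.w]
3. panel.y = 98  [panel.top = banner.bottom + 18]
4. panel.h = 29  [panel.h = 29]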